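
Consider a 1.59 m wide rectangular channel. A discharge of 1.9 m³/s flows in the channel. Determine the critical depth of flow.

For a rectangular channel, critical depth y_c = (q²/g)^(1/3) where q = Q/b = 1.9/1.59 = 1.195 m²/s.
So y_c = (1.195²/9.81)^(1/3) = 0.526 m.

y_c = 0.526 m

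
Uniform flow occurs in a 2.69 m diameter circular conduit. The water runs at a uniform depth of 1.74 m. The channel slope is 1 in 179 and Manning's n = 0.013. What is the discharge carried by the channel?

Q = 18.8 m³/s

For a circular section of diameter D = 2.69 m at depth y = 1.74 m, the central angle is θ = 2 arccos(1 − 2y/D) = 3.738 rad. Then A = (D²/8)(θ − sin θ) = 3.889 m² and P = Dθ/2 = 5.027 m.
Hydraulic radius R = A/P = 3.889/5.027 = 0.7735 m.
Manning's equation: Q = (1/n) A R^(2/3) S^(1/2) = (1/0.013) × 3.889 × 0.7735^(2/3) × 0.005587^(1/2) = 18.8 m³/s.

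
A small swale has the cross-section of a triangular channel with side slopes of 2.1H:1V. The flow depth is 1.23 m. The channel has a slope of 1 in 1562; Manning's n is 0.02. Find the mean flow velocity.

For a triangular section with side slope z = 2.1: A = zy² = 2.1×1.23² = 3.177 m²; P = 2y√(1+z²) = 2×1.23×2.326 = 5.722 m.
Hydraulic radius R = A/P = 3.177/5.722 = 0.5553 m.
From Manning's equation, V = (1/n) R^(2/3) S^(1/2) = (1/0.02) × 0.5553^(2/3) × 0.0006402^(1/2) = 0.855 m/s.

V = 0.855 m/s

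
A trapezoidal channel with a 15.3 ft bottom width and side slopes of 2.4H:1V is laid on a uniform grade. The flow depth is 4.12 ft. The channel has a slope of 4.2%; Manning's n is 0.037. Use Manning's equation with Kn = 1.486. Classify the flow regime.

supercritical

With bottom width b = 15.3 ft and side slope z = 2.4: A = (b + zy)y = (15.3 + 2.4×4.12)×4.12 = 103.8 ft²; P = b + 2y√(1+z²) = 15.3 + 2×4.12×2.6 = 36.72 ft.
Hydraulic radius R = A/P = 103.8/36.72 = 2.826 ft.
V = (1.486/n) R^(2/3) √S = (1.486/0.037) × 2.826^(2/3) × √0.042 = 16.45 ft/s. Hydraulic depth D_h = A/T = 103.8/35.08 = 2.959 ft.
Froude number Fr = V/√(g·D_h) = 16.45/√(32.2×2.959) = 1.69, which is greater than 1, so the flow is supercritical.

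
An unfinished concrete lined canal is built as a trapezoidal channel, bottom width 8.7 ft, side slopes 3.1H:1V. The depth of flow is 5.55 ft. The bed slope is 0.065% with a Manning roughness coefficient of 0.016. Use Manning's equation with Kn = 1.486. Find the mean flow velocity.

V = 5.15 ft/s

With bottom width b = 8.7 ft and side slope z = 3.1: A = (b + zy)y = (8.7 + 3.1×5.55)×5.55 = 143.8 ft²; P = b + 2y√(1+z²) = 8.7 + 2×5.55×3.257 = 44.86 ft.
Hydraulic radius R = A/P = 143.8/44.86 = 3.205 ft.
From Manning's equation, V = (1.486/n) R^(2/3) S^(1/2) = (1.486/0.016) × 3.205^(2/3) × 0.00065^(1/2) = 5.15 ft/s.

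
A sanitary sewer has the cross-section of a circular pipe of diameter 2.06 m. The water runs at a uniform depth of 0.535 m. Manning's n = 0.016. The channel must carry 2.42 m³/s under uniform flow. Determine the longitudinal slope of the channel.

For a circular section of diameter D = 2.06 m at depth y = 0.535 m, the central angle is θ = 2 arccos(1 − 2y/D) = 2.139 rad. Then A = (D²/8)(θ − sin θ) = 0.6875 m² and P = Dθ/2 = 2.203 m.
Hydraulic radius R = A/P = 0.6875/2.203 = 0.3121 m.
From Manning's equation, S = [nQ / (1 A R^(2/3))]² = [0.016 × 2.42 / (1 × 0.6875 × 0.3121^(2/3))]² = 0.015.

S = 0.015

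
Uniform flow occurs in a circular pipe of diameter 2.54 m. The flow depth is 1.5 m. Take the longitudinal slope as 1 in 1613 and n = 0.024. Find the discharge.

Q = 2.55 m³/s

For a circular section of diameter D = 2.54 m at depth y = 1.5 m, the central angle is θ = 2 arccos(1 − 2y/D) = 3.506 rad. Then A = (D²/8)(θ − sin θ) = 3.115 m² and P = Dθ/2 = 4.452 m.
Hydraulic radius R = A/P = 3.115/4.452 = 0.6995 m.
Manning's equation: Q = (1/n) A R^(2/3) S^(1/2) = (1/0.024) × 3.115 × 0.6995^(2/3) × 0.00062^(1/2) = 2.55 m³/s.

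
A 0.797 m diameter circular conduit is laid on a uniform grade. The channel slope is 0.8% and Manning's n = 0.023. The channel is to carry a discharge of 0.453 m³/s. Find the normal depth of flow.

y_n = 0.484 m

Manning's equation rearranged: A R^(2/3) = nQ / (1·√S) = 0.023 × 0.453 / (√0.008) = 0.1165.
At y = 0.572 m: A R^(2/3) = 0.1471 — too large.
At y = 0.425 m: A R^(2/3) = 0.09477 — too small.
At y = 0.484 m: A R^(2/3) = 0.1165 — ≈ 0.1165.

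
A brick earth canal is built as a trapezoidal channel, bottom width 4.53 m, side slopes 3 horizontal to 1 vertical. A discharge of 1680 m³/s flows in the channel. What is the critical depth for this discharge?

At critical depth, Q² T / (g A³) = 1, i.e. A³/T = Q²/g = 1680²/9.81 = 287700.
Trying y = 9.33 m: A³/T = 461600 — over.
Trying y = 8.43 m: A³/T = 288300 — close enough.

y_c = 8.43 m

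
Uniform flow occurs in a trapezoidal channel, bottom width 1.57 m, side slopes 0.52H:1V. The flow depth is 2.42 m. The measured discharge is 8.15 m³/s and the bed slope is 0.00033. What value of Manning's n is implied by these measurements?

n = 0.015

With bottom width b = 1.57 m and side slope z = 0.52: A = (b + zy)y = (1.57 + 0.52×2.42)×2.42 = 6.845 m²; P = b + 2y√(1+z²) = 1.57 + 2×2.42×1.127 = 7.025 m.
Hydraulic radius R = A/P = 6.845/7.025 = 0.9743 m.
Rearranging Manning's equation: n = (1/Q) A R^(2/3) S^(1/2) = (1/8.15) × 6.845 × 0.9743^(2/3) × √0.00033 = 0.015.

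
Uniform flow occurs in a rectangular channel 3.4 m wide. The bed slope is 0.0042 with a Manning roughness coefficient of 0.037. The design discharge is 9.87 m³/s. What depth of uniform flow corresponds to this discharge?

y_n = 1.81 m

Manning's equation rearranged: A R^(2/3) = nQ / (1·√S) = 0.037 × 9.87 / (√0.0042) = 5.635.
Try y = 2.04 m: A R^(2/3) = 6.595 — over.
Try y = 1.81 m: A R^(2/3) = 5.637 — close enough.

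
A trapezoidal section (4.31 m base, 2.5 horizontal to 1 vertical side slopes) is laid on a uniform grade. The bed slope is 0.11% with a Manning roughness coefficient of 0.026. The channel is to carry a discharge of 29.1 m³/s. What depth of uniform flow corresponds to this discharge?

y_n = 2.06 m

Manning's equation rearranged: A R^(2/3) = nQ / (1·√S) = 0.026 × 29.1 / (√0.0011) = 22.81.
Trying y = 1.49 m: A R^(2/3) = 11.74 — short.
Trying y = 2.27 m: A R^(2/3) = 27.97 — over.
Trying y = 2.06 m: A R^(2/3) = 22.8 — ≈ 22.81.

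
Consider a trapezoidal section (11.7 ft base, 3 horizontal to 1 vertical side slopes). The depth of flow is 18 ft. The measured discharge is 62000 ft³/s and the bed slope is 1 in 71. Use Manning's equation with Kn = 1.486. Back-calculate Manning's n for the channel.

n = 0.015

With bottom width b = 11.7 ft and side slope z = 3: A = (b + zy)y = (11.7 + 3×18)×18 = 1183 ft²; P = b + 2y√(1+z²) = 11.7 + 2×18×3.162 = 125.5 ft.
Hydraulic radius R = A/P = 1183/125.5 = 9.42 ft.
Rearranging Manning's equation: n = (1.486/Q) A R^(2/3) S^(1/2) = (1.486/62000) × 1183 × 9.42^(2/3) × √0.01408 = 0.015.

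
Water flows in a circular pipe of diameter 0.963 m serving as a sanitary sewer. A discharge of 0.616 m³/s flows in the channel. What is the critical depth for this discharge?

y_c = 0.45 m

At critical depth, Q² T / (g A³) = 1, i.e. A³/T = Q²/g = 0.616²/9.81 = 0.03868.
Trying y = 0.519 m: A³/T = 0.06679 — over.
Trying y = 0.394 m: A³/T = 0.02328 — short.
Trying y = 0.45 m: A³/T = 0.03873 — matches.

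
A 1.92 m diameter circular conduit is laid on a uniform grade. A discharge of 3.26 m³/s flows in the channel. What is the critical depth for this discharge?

At critical depth, Q² T / (g A³) = 1, i.e. A³/T = Q²/g = 3.26²/9.81 = 1.083.
Trying y = 1.1 m: A³/T = 2.658 — too large.
Trying y = 0.87 m: A³/T = 1.085 — close enough.

y_c = 0.87 m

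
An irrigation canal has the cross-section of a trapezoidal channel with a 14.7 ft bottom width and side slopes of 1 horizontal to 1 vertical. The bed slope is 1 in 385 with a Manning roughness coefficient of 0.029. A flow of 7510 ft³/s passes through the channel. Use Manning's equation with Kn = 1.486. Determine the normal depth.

y_n = 19.1 ft

Manning's equation rearranged: A R^(2/3) = nQ / (1.486·√S) = 0.029 × 7510 / (1.486 × √0.002597) = 2876.
Trying y = 13.7 ft: A R^(2/3) = 1461 — too small.
Trying y = 19.1 ft: A R^(2/3) = 2874 — matches.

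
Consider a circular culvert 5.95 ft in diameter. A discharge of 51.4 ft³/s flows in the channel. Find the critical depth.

y_c = 1.91 ft

At critical depth, Q² T / (g A³) = 1, i.e. A³/T = Q²/g = 51.4²/32.2 = 82.05.
Try y = 2.2 ft: A³/T = 142 — too large.
Try y = 1.7 ft: A³/T = 52.4 — too small.
Try y = 1.91 ft: A³/T = 82.3 — ≈ 82.05.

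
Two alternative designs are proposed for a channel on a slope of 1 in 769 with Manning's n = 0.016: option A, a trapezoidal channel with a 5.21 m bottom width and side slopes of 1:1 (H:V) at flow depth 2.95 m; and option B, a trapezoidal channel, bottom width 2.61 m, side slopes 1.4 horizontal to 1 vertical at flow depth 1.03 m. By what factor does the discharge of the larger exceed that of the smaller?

11

Channel A: With bottom width b = 5.21 m and side slope z = 1: A = (b + zy)y = (5.21 + 1×2.95)×2.95 = 24.07 m²; P = b + 2y√(1+z²) = 5.21 + 2×2.95×1.414 = 13.55 m. Hydraulic radius R = A/P = 24.07/13.55 = 1.776 m. Q_A = (1/0.016)·24.07·1.776^(2/3)·√0.0013 = 79.57 m³/s.
Channel B: With bottom width b = 2.61 m and side slope z = 1.4: A = (b + zy)y = (2.61 + 1.4×1.03)×1.03 = 4.174 m²; P = b + 2y√(1+z²) = 2.61 + 2×1.03×1.72 = 6.154 m. Hydraulic radius R = A/P = 4.174/6.154 = 0.6782 m. Q_B = (1/0.016)·4.174·0.6782^(2/3)·√0.0013 = 7.261 m³/s.
The larger discharge is 79.57 m³/s and the smaller is 7.261 m³/s; the ratio is 11.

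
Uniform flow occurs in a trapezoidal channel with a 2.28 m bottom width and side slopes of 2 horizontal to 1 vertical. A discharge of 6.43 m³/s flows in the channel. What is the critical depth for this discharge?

y_c = 0.745 m

At critical depth, Q² T / (g A³) = 1, i.e. A³/T = Q²/g = 6.43²/9.81 = 4.215.
Try y = 0.864 m: A³/T = 7.24 — over.
Try y = 0.584 m: A³/T = 1.769 — short.
Try y = 0.745 m: A³/T = 4.212 — close enough.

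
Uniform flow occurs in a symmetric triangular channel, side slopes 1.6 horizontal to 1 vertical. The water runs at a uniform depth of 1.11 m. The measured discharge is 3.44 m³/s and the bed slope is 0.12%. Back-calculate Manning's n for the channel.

For a triangular section with side slope z = 1.6: A = zy² = 1.6×1.11² = 1.971 m²; P = 2y√(1+z²) = 2×1.11×1.887 = 4.189 m.
Hydraulic radius R = A/P = 1.971/4.189 = 0.4706 m.
Rearranging Manning's equation: n = (1/Q) A R^(2/3) S^(1/2) = (1/3.44) × 1.971 × 0.4706^(2/3) × √0.0012 = 0.012.

n = 0.012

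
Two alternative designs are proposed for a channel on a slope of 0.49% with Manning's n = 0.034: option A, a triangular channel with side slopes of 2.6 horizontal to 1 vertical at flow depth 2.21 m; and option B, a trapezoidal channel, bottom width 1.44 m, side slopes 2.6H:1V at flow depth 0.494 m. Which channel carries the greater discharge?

channel A

Channel A: For a triangular section with side slope z = 2.6: A = zy² = 2.6×2.21² = 12.7 m²; P = 2y√(1+z²) = 2×2.21×2.786 = 12.31 m. Hydraulic radius R = A/P = 12.7/12.31 = 1.031 m. Q_A = (1/0.034)·12.7·1.031^(2/3)·√0.0049 = 26.69 m³/s.
Channel B: With bottom width b = 1.44 m and side slope z = 2.6: A = (b + zy)y = (1.44 + 2.6×0.494)×0.494 = 1.346 m²; P = b + 2y√(1+z²) = 1.44 + 2×0.494×2.786 = 4.192 m. Hydraulic radius R = A/P = 1.346/4.192 = 0.321 m. Q_B = (1/0.034)·1.346·0.321^(2/3)·√0.0049 = 1.299 m³/s.
Q_A = 26.69 m³/s vs Q_B = 1.299 m³/s, so channel A carries more.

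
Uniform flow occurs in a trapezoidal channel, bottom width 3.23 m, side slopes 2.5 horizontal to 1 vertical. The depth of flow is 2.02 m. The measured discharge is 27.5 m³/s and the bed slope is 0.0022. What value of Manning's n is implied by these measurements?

With bottom width b = 3.23 m and side slope z = 2.5: A = (b + zy)y = (3.23 + 2.5×2.02)×2.02 = 16.73 m²; P = b + 2y√(1+z²) = 3.23 + 2×2.02×2.693 = 14.11 m.
Hydraulic radius R = A/P = 16.73/14.11 = 1.186 m.
Rearranging Manning's equation: n = (1/Q) A R^(2/3) S^(1/2) = (1/27.5) × 16.73 × 1.186^(2/3) × √0.0022 = 0.032.

n = 0.032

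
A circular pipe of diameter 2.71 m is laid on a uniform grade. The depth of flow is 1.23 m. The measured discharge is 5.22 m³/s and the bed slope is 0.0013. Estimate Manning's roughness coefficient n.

For a circular section of diameter D = 2.71 m at depth y = 1.23 m, the central angle is θ = 2 arccos(1 − 2y/D) = 2.957 rad. Then A = (D²/8)(θ − sin θ) = 2.546 m² and P = Dθ/2 = 4.007 m.
Hydraulic radius R = A/P = 2.546/4.007 = 0.6354 m.
Rearranging Manning's equation: n = (1/Q) A R^(2/3) S^(1/2) = (1/5.22) × 2.546 × 0.6354^(2/3) × √0.0013 = 0.013.

n = 0.013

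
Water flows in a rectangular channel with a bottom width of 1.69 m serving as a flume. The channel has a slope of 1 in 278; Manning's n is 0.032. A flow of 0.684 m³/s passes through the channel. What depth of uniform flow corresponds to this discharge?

Manning's equation rearranged: A R^(2/3) = nQ / (1·√S) = 0.032 × 0.684 / (√0.003597) = 0.3649.
At y = 0.419 m: A R^(2/3) = 0.3031 — short.
At y = 0.549 m: A R^(2/3) = 0.4456 — over.
At y = 0.477 m: A R^(2/3) = 0.3652 — close enough.

y_n = 0.477 m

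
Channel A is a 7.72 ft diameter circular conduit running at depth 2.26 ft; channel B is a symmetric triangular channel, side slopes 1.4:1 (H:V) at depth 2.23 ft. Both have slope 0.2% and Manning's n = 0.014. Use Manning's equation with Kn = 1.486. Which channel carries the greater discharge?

channel A

Channel A: For a circular section of diameter D = 7.72 ft at depth y = 2.26 ft, the central angle is θ = 2 arccos(1 − 2y/D) = 2.287 rad. Then A = (D²/8)(θ − sin θ) = 11.42 ft² and P = Dθ/2 = 8.827 ft. Hydraulic radius R = A/P = 11.42/8.827 = 1.293 ft. Q_A = (1.486/0.014)·11.42·1.293^(2/3)·√0.002 = 64.32 ft³/s.
Channel B: For a triangular section with side slope z = 1.4: A = zy² = 1.4×2.23² = 6.962 ft²; P = 2y√(1+z²) = 2×2.23×1.72 = 7.673 ft. Hydraulic radius R = A/P = 6.962/7.673 = 0.9073 ft. Q_B = (1.486/0.014)·6.962·0.9073^(2/3)·√0.002 = 30.97 ft³/s.
Q_A = 64.32 ft³/s vs Q_B = 30.97 ft³/s, so channel A carries more.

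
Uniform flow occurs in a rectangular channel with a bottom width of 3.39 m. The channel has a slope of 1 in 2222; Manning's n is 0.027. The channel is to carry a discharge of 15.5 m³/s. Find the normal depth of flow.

y_n = 4.98 m

Manning's equation rearranged: A R^(2/3) = nQ / (1·√S) = 0.027 × 15.5 / (√0.00045) = 19.73.
Try y = 4.06 m: A R^(2/3) = 15.51 — too small.
Try y = 5.53 m: A R^(2/3) = 22.3 — too large.
Try y = 4.98 m: A R^(2/3) = 19.74 — ≈ 19.73.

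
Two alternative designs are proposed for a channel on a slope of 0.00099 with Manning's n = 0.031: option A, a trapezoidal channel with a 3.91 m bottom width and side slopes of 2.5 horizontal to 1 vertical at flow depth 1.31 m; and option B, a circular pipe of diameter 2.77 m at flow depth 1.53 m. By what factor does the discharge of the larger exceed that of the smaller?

Channel A: With bottom width b = 3.91 m and side slope z = 2.5: A = (b + zy)y = (3.91 + 2.5×1.31)×1.31 = 9.412 m²; P = b + 2y√(1+z²) = 3.91 + 2×1.31×2.693 = 10.96 m. Hydraulic radius R = A/P = 9.412/10.96 = 0.8584 m. Q_A = (1/0.031)·9.412·0.8584^(2/3)·√0.00099 = 8.629 m³/s.
Channel B: For a circular section of diameter D = 2.77 m at depth y = 1.53 m, the central angle is θ = 2 arccos(1 − 2y/D) = 3.351 rad. Then A = (D²/8)(θ − sin θ) = 3.414 m² and P = Dθ/2 = 4.642 m. Hydraulic radius R = A/P = 3.414/4.642 = 0.7355 m. Q_B = (1/0.031)·3.414·0.7355^(2/3)·√0.00099 = 2.824 m³/s.
The larger discharge is 8.629 m³/s and the smaller is 2.824 m³/s; the ratio is 3.06.

3.06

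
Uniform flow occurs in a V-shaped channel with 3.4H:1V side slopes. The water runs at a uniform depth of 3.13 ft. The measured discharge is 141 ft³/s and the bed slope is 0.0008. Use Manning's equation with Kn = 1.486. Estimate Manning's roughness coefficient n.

For a triangular section with side slope z = 3.4: A = zy² = 3.4×3.13² = 33.31 ft²; P = 2y√(1+z²) = 2×3.13×3.544 = 22.19 ft.
Hydraulic radius R = A/P = 33.31/22.19 = 1.501 ft.
Rearranging Manning's equation: n = (1.486/Q) A R^(2/3) S^(1/2) = (1.486/141) × 33.31 × 1.501^(2/3) × √0.0008 = 0.013.

n = 0.013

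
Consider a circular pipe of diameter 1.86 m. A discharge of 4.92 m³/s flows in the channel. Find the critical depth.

At critical depth, Q² T / (g A³) = 1, i.e. A³/T = Q²/g = 4.92²/9.81 = 2.468.
At y = 0.856 m: A³/T = 0.982 — short.
At y = 1.09 m: A³/T = 2.473 — ≈ 2.468.

y_c = 1.09 m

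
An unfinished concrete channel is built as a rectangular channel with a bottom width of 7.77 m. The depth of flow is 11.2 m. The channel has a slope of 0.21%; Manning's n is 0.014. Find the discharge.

Flow area A = b·y = 7.77 × 11.2 = 87.02 m². Wetted perimeter P = b + 2y = 7.77 + 2×11.2 = 30.17 m.
Hydraulic radius R = A/P = 87.02/30.17 = 2.884 m.
Manning's equation: Q = (1/n) A R^(2/3) S^(1/2) = (1/0.014) × 87.02 × 2.884^(2/3) × 0.0021^(1/2) = 577 m³/s.

Q = 577 m³/s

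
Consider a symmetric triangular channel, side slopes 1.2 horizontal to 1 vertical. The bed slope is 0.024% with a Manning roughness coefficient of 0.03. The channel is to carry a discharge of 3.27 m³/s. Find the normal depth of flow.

Manning's equation rearranged: A R^(2/3) = nQ / (1·√S) = 0.03 × 3.27 / (√0.00024) = 6.332.
Trying y = 2.69 m: A R^(2/3) = 8.875 — too large.
Trying y = 1.82 m: A R^(2/3) = 3.131 — too small.
Trying y = 2.37 m: A R^(2/3) = 6.331 — close enough.

y_n = 2.37 m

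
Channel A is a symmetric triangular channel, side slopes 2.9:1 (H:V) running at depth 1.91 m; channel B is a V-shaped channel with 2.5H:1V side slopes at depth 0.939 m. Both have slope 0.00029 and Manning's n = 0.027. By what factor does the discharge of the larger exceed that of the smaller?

Channel A: For a triangular section with side slope z = 2.9: A = zy² = 2.9×1.91² = 10.58 m²; P = 2y√(1+z²) = 2×1.91×3.068 = 11.72 m. Hydraulic radius R = A/P = 10.58/11.72 = 0.9028 m. Q_A = (1/0.027)·10.58·0.9028^(2/3)·√0.00029 = 6.233 m³/s.
Channel B: For a triangular section with side slope z = 2.5: A = zy² = 2.5×0.939² = 2.204 m²; P = 2y√(1+z²) = 2×0.939×2.693 = 5.057 m. Hydraulic radius R = A/P = 2.204/5.057 = 0.4359 m. Q_B = (1/0.027)·2.204·0.4359^(2/3)·√0.00029 = 0.7993 m³/s.
The larger discharge is 6.233 m³/s and the smaller is 0.7993 m³/s; the ratio is 7.8.

7.8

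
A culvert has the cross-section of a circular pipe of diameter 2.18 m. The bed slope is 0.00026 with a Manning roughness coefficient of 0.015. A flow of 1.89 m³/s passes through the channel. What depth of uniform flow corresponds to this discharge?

y_n = 1.35 m

Manning's equation rearranged: A R^(2/3) = nQ / (1·√S) = 0.015 × 1.89 / (√0.00026) = 1.758.
Trying y = 1.71 m: A R^(2/3) = 2.386 — too large.
Trying y = 1.02 m: A R^(2/3) = 1.111 — too small.
Trying y = 1.35 m: A R^(2/3) = 1.755 — matches.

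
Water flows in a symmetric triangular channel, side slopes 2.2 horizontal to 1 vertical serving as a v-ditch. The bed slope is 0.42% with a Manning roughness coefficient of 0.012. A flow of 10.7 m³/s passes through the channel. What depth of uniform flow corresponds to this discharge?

y_n = 1.17 m

Manning's equation rearranged: A R^(2/3) = nQ / (1·√S) = 0.012 × 10.7 / (√0.0042) = 1.981.
Try y = 0.981 m: A R^(2/3) = 1.237 — low.
Try y = 1.4 m: A R^(2/3) = 3.193 — high.
Try y = 1.17 m: A R^(2/3) = 1.979 — close enough.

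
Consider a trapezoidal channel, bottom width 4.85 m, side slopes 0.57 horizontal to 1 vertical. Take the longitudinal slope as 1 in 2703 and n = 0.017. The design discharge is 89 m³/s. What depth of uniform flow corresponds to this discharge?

y_n = 5.41 m

Manning's equation rearranged: A R^(2/3) = nQ / (1·√S) = 0.017 × 89 / (√0.00037) = 78.66.
At y = 4.6 m: A R^(2/3) = 58.6 — short.
At y = 6.9 m: A R^(2/3) = 123.9 — over.
At y = 5.41 m: A R^(2/3) = 78.65 — matches.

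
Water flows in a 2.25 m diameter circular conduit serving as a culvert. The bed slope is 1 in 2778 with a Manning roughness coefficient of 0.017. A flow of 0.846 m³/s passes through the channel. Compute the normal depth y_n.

y_n = 0.814 m

Manning's equation rearranged: A R^(2/3) = nQ / (1·√S) = 0.017 × 0.846 / (√0.00036) = 0.758.
At y = 0.577 m: A R^(2/3) = 0.3903 — low.
At y = 0.988 m: A R^(2/3) = 1.081 — high.
At y = 0.814 m: A R^(2/3) = 0.7581 — ≈ 0.758.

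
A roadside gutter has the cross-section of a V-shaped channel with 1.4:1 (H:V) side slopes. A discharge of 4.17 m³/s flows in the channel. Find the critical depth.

y_c = 1.13 m

At critical depth, Q² T / (g A³) = 1, i.e. A³/T = Q²/g = 4.17²/9.81 = 1.773.
Try y = 1.4 m: A³/T = 5.271 — high.
Try y = 0.845 m: A³/T = 0.4222 — low.
Try y = 1.13 m: A³/T = 1.806 — ≈ 1.773.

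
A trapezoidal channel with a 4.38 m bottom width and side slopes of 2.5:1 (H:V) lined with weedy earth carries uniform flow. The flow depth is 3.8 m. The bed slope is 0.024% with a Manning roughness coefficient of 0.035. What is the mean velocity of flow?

V = 0.731 m/s

With bottom width b = 4.38 m and side slope z = 2.5: A = (b + zy)y = (4.38 + 2.5×3.8)×3.8 = 52.74 m²; P = b + 2y√(1+z²) = 4.38 + 2×3.8×2.693 = 24.84 m.
Hydraulic radius R = A/P = 52.74/24.84 = 2.123 m.
From Manning's equation, V = (1/n) R^(2/3) S^(1/2) = (1/0.035) × 2.123^(2/3) × 0.00024^(1/2) = 0.731 m/s.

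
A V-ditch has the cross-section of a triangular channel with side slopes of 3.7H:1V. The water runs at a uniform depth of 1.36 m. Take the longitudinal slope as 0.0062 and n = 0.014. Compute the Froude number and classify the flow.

For a triangular section with side slope z = 3.7: A = zy² = 3.7×1.36² = 6.844 m²; P = 2y√(1+z²) = 2×1.36×3.833 = 10.43 m.
Hydraulic radius R = A/P = 6.844/10.43 = 0.6564 m.
V = (1/n) R^(2/3) √S = (1/0.014) × 0.6564^(2/3) × √0.0062 = 4.248 m/s. Hydraulic depth D_h = A/T = 6.844/10.06 = 0.68 m.
Froude number Fr = V/√(g·D_h) = 4.248/√(9.81×0.68) = 1.64, which is greater than 1, so the flow is supercritical.

supercritical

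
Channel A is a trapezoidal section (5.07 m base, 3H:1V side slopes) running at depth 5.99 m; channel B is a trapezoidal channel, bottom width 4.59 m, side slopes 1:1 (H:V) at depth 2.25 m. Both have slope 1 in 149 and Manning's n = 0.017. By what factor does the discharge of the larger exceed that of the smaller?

Channel A: With bottom width b = 5.07 m and side slope z = 3: A = (b + zy)y = (5.07 + 3×5.99)×5.99 = 138 m²; P = b + 2y√(1+z²) = 5.07 + 2×5.99×3.162 = 42.95 m. Hydraulic radius R = A/P = 138/42.95 = 3.213 m. Q_A = (1/0.017)·138·3.213^(2/3)·√0.006711 = 1448 m³/s.
Channel B: With bottom width b = 4.59 m and side slope z = 1: A = (b + zy)y = (4.59 + 1×2.25)×2.25 = 15.39 m²; P = b + 2y√(1+z²) = 4.59 + 2×2.25×1.414 = 10.95 m. Hydraulic radius R = A/P = 15.39/10.95 = 1.405 m. Q_B = (1/0.017)·15.39·1.405^(2/3)·√0.006711 = 93.03 m³/s.
The larger discharge is 1448 m³/s and the smaller is 93.03 m³/s; the ratio is 15.6.

15.6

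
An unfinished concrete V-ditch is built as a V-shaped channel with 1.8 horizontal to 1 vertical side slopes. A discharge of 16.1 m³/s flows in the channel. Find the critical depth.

At critical depth, Q² T / (g A³) = 1, i.e. A³/T = Q²/g = 16.1²/9.81 = 26.42.
Try y = 2.07 m: A³/T = 61.57 — too large.
Try y = 1.25 m: A³/T = 4.944 — too small.
Try y = 1.75 m: A³/T = 26.59 — ≈ 26.42.

y_c = 1.75 m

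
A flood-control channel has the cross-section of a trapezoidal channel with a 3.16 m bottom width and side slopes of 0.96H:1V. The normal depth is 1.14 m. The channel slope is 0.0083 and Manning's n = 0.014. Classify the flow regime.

supercritical

With bottom width b = 3.16 m and side slope z = 0.96: A = (b + zy)y = (3.16 + 0.96×1.14)×1.14 = 4.85 m²; P = b + 2y√(1+z²) = 3.16 + 2×1.14×1.386 = 6.321 m.
Hydraulic radius R = A/P = 4.85/6.321 = 0.7673 m.
V = (1/n) R^(2/3) √S = (1/0.014) × 0.7673^(2/3) × √0.0083 = 5.454 m/s. Hydraulic depth D_h = A/T = 4.85/5.349 = 0.9067 m.
Froude number Fr = V/√(g·D_h) = 5.454/√(9.81×0.9067) = 1.83, which is greater than 1, so the flow is supercritical.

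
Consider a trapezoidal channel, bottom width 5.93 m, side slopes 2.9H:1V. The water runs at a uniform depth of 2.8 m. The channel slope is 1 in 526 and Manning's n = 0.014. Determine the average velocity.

V = 4.44 m/s

With bottom width b = 5.93 m and side slope z = 2.9: A = (b + zy)y = (5.93 + 2.9×2.8)×2.8 = 39.34 m²; P = b + 2y√(1+z²) = 5.93 + 2×2.8×3.068 = 23.11 m.
Hydraulic radius R = A/P = 39.34/23.11 = 1.702 m.
From Manning's equation, V = (1/n) R^(2/3) S^(1/2) = (1/0.014) × 1.702^(2/3) × 0.001901^(1/2) = 4.44 m/s.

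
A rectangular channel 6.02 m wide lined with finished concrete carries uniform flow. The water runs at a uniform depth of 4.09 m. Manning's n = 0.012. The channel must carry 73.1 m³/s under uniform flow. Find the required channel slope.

S = 0.000609

Flow area A = b·y = 6.02 × 4.09 = 24.62 m². Wetted perimeter P = b + 2y = 6.02 + 2×4.09 = 14.2 m.
Hydraulic radius R = A/P = 24.62/14.2 = 1.734 m.
From Manning's equation, S = [nQ / (1 A R^(2/3))]² = [0.012 × 73.1 / (1 × 24.62 × 1.734^(2/3))]² = 0.000609.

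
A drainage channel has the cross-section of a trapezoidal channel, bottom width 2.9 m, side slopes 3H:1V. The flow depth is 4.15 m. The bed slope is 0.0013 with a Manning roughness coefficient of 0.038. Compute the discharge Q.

With bottom width b = 2.9 m and side slope z = 3: A = (b + zy)y = (2.9 + 3×4.15)×4.15 = 63.7 m²; P = b + 2y√(1+z²) = 2.9 + 2×4.15×3.162 = 29.15 m.
Hydraulic radius R = A/P = 63.7/29.15 = 2.186 m.
Manning's equation: Q = (1/n) A R^(2/3) S^(1/2) = (1/0.038) × 63.7 × 2.186^(2/3) × 0.0013^(1/2) = 102 m³/s.

Q = 102 m³/s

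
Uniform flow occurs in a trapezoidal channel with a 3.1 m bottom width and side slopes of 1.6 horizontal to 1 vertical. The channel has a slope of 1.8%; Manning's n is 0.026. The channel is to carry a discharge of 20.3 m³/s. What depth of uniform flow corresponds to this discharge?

Manning's equation rearranged: A R^(2/3) = nQ / (1·√S) = 0.026 × 20.3 / (√0.018) = 3.934.
Try y = 1.18 m: A R^(2/3) = 4.984 — too large.
Try y = 0.829 m: A R^(2/3) = 2.579 — too small.
Try y = 1.04 m: A R^(2/3) = 3.926 — ≈ 3.934.

y_n = 1.04 m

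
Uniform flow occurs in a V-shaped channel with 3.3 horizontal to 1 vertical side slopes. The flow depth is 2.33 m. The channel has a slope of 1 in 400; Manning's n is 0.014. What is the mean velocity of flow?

For a triangular section with side slope z = 3.3: A = zy² = 3.3×2.33² = 17.92 m²; P = 2y√(1+z²) = 2×2.33×3.448 = 16.07 m.
Hydraulic radius R = A/P = 17.92/16.07 = 1.115 m.
From Manning's equation, V = (1/n) R^(2/3) S^(1/2) = (1/0.014) × 1.115^(2/3) × 0.0025^(1/2) = 3.84 m/s.

V = 3.84 m/s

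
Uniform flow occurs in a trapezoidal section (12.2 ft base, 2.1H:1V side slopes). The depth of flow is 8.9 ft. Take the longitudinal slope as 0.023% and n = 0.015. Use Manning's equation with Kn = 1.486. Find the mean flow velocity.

With bottom width b = 12.2 ft and side slope z = 2.1: A = (b + zy)y = (12.2 + 2.1×8.9)×8.9 = 274.9 ft²; P = b + 2y√(1+z²) = 12.2 + 2×8.9×2.326 = 53.6 ft.
Hydraulic radius R = A/P = 274.9/53.6 = 5.129 ft.
From Manning's equation, V = (1.486/n) R^(2/3) S^(1/2) = (1.486/0.015) × 5.129^(2/3) × 0.00023^(1/2) = 4.47 ft/s.

V = 4.47 ft/s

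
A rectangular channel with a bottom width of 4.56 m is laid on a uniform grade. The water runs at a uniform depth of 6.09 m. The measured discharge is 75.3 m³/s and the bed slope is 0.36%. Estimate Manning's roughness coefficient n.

Flow area A = b·y = 4.56 × 6.09 = 27.77 m². Wetted perimeter P = b + 2y = 4.56 + 2×6.09 = 16.74 m.
Hydraulic radius R = A/P = 27.77/16.74 = 1.659 m.
Rearranging Manning's equation: n = (1/Q) A R^(2/3) S^(1/2) = (1/75.3) × 27.77 × 1.659^(2/3) × √0.0036 = 0.031.

n = 0.031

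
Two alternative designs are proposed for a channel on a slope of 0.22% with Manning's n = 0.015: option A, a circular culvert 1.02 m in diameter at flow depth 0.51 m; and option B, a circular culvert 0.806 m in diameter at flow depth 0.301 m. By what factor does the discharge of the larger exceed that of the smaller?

3.16

Channel A: For a circular section of diameter D = 1.02 m at depth y = 0.51 m, the central angle is θ = 2 arccos(1 − 2y/D) = 3.142 rad. Then A = (D²/8)(θ − sin θ) = 0.4086 m² and P = Dθ/2 = 1.602 m. Hydraulic radius R = A/P = 0.4086/1.602 = 0.255 m. Q_A = (1/0.015)·0.4086·0.255^(2/3)·√0.0022 = 0.5137 m³/s.
Channel B: For a circular section of diameter D = 0.806 m at depth y = 0.301 m, the central angle is θ = 2 arccos(1 − 2y/D) = 2.63 rad. Then A = (D²/8)(θ − sin θ) = 0.1738 m² and P = Dθ/2 = 1.06 m. Hydraulic radius R = A/P = 0.1738/1.06 = 0.164 m. Q_B = (1/0.015)·0.1738·0.164^(2/3)·√0.0022 = 0.1628 m³/s.
The larger discharge is 0.5137 m³/s and the smaller is 0.1628 m³/s; the ratio is 3.16.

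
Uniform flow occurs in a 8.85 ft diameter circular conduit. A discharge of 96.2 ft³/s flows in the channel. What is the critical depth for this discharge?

y_c = 2.35 ft

At critical depth, Q² T / (g A³) = 1, i.e. A³/T = Q²/g = 96.2²/32.2 = 287.4.
Trying y = 1.71 ft: A³/T = 82.9 — short.
Trying y = 2.35 ft: A³/T = 287 — ≈ 287.4.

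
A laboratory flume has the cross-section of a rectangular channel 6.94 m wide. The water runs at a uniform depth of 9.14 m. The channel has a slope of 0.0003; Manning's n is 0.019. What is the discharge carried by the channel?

Flow area A = b·y = 6.94 × 9.14 = 63.43 m². Wetted perimeter P = b + 2y = 6.94 + 2×9.14 = 25.22 m.
Hydraulic radius R = A/P = 63.43/25.22 = 2.515 m.
Manning's equation: Q = (1/n) A R^(2/3) S^(1/2) = (1/0.019) × 63.43 × 2.515^(2/3) × 0.0003^(1/2) = 107 m³/s.

Q = 107 m³/s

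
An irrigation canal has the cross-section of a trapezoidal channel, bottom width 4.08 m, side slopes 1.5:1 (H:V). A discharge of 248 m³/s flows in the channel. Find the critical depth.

y_c = 4.45 m

At critical depth, Q² T / (g A³) = 1, i.e. A³/T = Q²/g = 248²/9.81 = 6270.
At y = 3.21 m: A³/T = 1698 — low.
At y = 5.38 m: A³/T = 13810 — high.
At y = 4.45 m: A³/T = 6289 — matches.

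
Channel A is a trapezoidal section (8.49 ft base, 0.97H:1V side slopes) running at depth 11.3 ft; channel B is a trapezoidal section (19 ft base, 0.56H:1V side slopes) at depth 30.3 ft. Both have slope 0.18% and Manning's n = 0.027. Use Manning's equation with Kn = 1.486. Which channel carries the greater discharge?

Channel A: With bottom width b = 8.49 ft and side slope z = 0.97: A = (b + zy)y = (8.49 + 0.97×11.3)×11.3 = 219.8 ft²; P = b + 2y√(1+z²) = 8.49 + 2×11.3×1.393 = 39.98 ft. Hydraulic radius R = A/P = 219.8/39.98 = 5.498 ft. Q_A = (1.486/0.027)·219.8·5.498^(2/3)·√0.0018 = 1599 ft³/s.
Channel B: With bottom width b = 19 ft and side slope z = 0.56: A = (b + zy)y = (19 + 0.56×30.3)×30.3 = 1090 ft²; P = b + 2y√(1+z²) = 19 + 2×30.3×1.146 = 88.46 ft. Hydraulic radius R = A/P = 1090/88.46 = 12.32 ft. Q_B = (1.486/0.027)·1090·12.32^(2/3)·√0.0018 = 13580 ft³/s.
Q_A = 1599 ft³/s vs Q_B = 13580 ft³/s, so channel B carries more.

channel B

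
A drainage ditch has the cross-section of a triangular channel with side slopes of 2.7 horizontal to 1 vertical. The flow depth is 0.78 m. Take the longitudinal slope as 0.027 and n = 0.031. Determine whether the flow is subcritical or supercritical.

supercritical

For a triangular section with side slope z = 2.7: A = zy² = 2.7×0.78² = 1.643 m²; P = 2y√(1+z²) = 2×0.78×2.879 = 4.492 m.
Hydraulic radius R = A/P = 1.643/4.492 = 0.3657 m.
V = (1/n) R^(2/3) √S = (1/0.031) × 0.3657^(2/3) × √0.027 = 2.711 m/s. Hydraulic depth D_h = A/T = 1.643/4.212 = 0.39 m.
Froude number Fr = V/√(g·D_h) = 2.711/√(9.81×0.39) = 1.39, which is greater than 1, so the flow is supercritical.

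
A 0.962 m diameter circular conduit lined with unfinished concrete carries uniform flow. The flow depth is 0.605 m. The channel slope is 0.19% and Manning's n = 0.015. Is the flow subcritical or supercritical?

For a circular section of diameter D = 0.962 m at depth y = 0.605 m, the central angle is θ = 2 arccos(1 − 2y/D) = 3.663 rad. Then A = (D²/8)(θ − sin θ) = 0.4814 m² and P = Dθ/2 = 1.762 m.
Hydraulic radius R = A/P = 0.4814/1.762 = 0.2732 m.
V = (1/n) R^(2/3) √S = (1/0.015) × 0.2732^(2/3) × √0.0019 = 1.224 m/s. Hydraulic depth D_h = A/T = 0.4814/0.9295 = 0.5179 m.
Froude number Fr = V/√(g·D_h) = 1.224/√(9.81×0.5179) = 0.543, which is less than 1, so the flow is subcritical.

subcritical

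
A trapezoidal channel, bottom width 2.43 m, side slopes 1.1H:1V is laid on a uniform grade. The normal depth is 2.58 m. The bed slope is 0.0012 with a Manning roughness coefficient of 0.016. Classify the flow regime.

With bottom width b = 2.43 m and side slope z = 1.1: A = (b + zy)y = (2.43 + 1.1×2.58)×2.58 = 13.59 m²; P = b + 2y√(1+z²) = 2.43 + 2×2.58×1.487 = 10.1 m.
Hydraulic radius R = A/P = 13.59/10.1 = 1.346 m.
V = (1/n) R^(2/3) √S = (1/0.016) × 1.346^(2/3) × √0.0012 = 2.639 m/s. Hydraulic depth D_h = A/T = 13.59/8.106 = 1.677 m.
Froude number Fr = V/√(g·D_h) = 2.639/√(9.81×1.677) = 0.651, which is less than 1, so the flow is subcritical.

subcritical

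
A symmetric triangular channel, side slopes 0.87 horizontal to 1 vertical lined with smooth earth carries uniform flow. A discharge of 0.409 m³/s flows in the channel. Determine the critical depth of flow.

At critical depth, Q² T / (g A³) = 1, i.e. A³/T = Q²/g = 0.409²/9.81 = 0.01705.
Try y = 0.473 m: A³/T = 0.00896 — short.
Try y = 0.538 m: A³/T = 0.01706 — ≈ 0.01705.

y_c = 0.538 m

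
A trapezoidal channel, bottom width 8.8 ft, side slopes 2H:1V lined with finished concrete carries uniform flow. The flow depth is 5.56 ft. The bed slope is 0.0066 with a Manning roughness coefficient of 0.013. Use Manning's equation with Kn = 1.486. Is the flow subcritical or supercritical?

With bottom width b = 8.8 ft and side slope z = 2: A = (b + zy)y = (8.8 + 2×5.56)×5.56 = 110.8 ft²; P = b + 2y√(1+z²) = 8.8 + 2×5.56×2.236 = 33.67 ft.
Hydraulic radius R = A/P = 110.8/33.67 = 3.29 ft.
V = (1.486/n) R^(2/3) √S = (1.486/0.013) × 3.29^(2/3) × √0.0066 = 20.54 ft/s. Hydraulic depth D_h = A/T = 110.8/31.04 = 3.568 ft.
Froude number Fr = V/√(g·D_h) = 20.54/√(32.2×3.568) = 1.92, which is greater than 1, so the flow is supercritical.

supercritical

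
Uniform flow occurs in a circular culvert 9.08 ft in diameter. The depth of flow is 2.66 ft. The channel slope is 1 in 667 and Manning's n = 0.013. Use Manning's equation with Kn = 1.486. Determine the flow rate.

Q = 92.6 ft³/s

For a circular section of diameter D = 9.08 ft at depth y = 2.66 ft, the central angle is θ = 2 arccos(1 − 2y/D) = 2.288 rad. Then A = (D²/8)(θ − sin θ) = 15.81 ft² and P = Dθ/2 = 10.39 ft.
Hydraulic radius R = A/P = 15.81/10.39 = 1.522 ft.
Manning's equation: Q = (1.486/n) A R^(2/3) S^(1/2) = (1.486/0.013) × 15.81 × 1.522^(2/3) × 0.001499^(1/2) = 92.6 ft³/s.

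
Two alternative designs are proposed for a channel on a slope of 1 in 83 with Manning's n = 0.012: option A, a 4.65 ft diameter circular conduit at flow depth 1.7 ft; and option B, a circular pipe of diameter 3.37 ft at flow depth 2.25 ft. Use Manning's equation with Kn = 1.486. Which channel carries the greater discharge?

channel B

Channel A: For a circular section of diameter D = 4.65 ft at depth y = 1.7 ft, the central angle is θ = 2 arccos(1 − 2y/D) = 2.597 rad. Then A = (D²/8)(θ − sin θ) = 5.62 ft² and P = Dθ/2 = 6.039 ft. Hydraulic radius R = A/P = 5.62/6.039 = 0.9307 ft. Q_A = (1.486/0.012)·5.62·0.9307^(2/3)·√0.01205 = 72.82 ft³/s.
Channel B: For a circular section of diameter D = 3.37 ft at depth y = 2.25 ft, the central angle is θ = 2 arccos(1 − 2y/D) = 3.825 rad. Then A = (D²/8)(θ − sin θ) = 6.328 ft² and P = Dθ/2 = 6.446 ft. Hydraulic radius R = A/P = 6.328/6.446 = 0.9816 ft. Q_B = (1.486/0.012)·6.328·0.9816^(2/3)·√0.01205 = 84.95 ft³/s.
Q_A = 72.82 ft³/s vs Q_B = 84.95 ft³/s, so channel B carries more.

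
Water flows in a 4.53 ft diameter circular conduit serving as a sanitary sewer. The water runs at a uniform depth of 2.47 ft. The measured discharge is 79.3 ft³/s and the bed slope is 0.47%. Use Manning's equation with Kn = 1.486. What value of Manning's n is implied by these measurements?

n = 0.013

For a circular section of diameter D = 4.53 ft at depth y = 2.47 ft, the central angle is θ = 2 arccos(1 − 2y/D) = 3.323 rad. Then A = (D²/8)(θ − sin θ) = 8.986 ft² and P = Dθ/2 = 7.526 ft.
Hydraulic radius R = A/P = 8.986/7.526 = 1.194 ft.
Rearranging Manning's equation: n = (1.486/Q) A R^(2/3) S^(1/2) = (1.486/79.3) × 8.986 × 1.194^(2/3) × √0.0047 = 0.013.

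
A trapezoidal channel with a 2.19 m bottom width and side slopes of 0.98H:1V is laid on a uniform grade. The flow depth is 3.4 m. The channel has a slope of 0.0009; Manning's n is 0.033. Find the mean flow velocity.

V = 1.25 m/s

With bottom width b = 2.19 m and side slope z = 0.98: A = (b + zy)y = (2.19 + 0.98×3.4)×3.4 = 18.77 m²; P = b + 2y√(1+z²) = 2.19 + 2×3.4×1.4 = 11.71 m.
Hydraulic radius R = A/P = 18.77/11.71 = 1.603 m.
From Manning's equation, V = (1/n) R^(2/3) S^(1/2) = (1/0.033) × 1.603^(2/3) × 0.0009^(1/2) = 1.25 m/s.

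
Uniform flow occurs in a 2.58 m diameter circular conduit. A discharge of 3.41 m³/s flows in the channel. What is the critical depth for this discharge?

y_c = 0.815 m

At critical depth, Q² T / (g A³) = 1, i.e. A³/T = Q²/g = 3.41²/9.81 = 1.185.
Try y = 0.973 m: A³/T = 2.349 — high.
Try y = 0.815 m: A³/T = 1.185 — matches.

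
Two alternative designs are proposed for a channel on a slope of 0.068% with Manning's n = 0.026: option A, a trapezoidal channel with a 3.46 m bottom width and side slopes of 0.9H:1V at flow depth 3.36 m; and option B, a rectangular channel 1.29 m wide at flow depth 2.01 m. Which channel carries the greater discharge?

Channel A: With bottom width b = 3.46 m and side slope z = 0.9: A = (b + zy)y = (3.46 + 0.9×3.36)×3.36 = 21.79 m²; P = b + 2y√(1+z²) = 3.46 + 2×3.36×1.345 = 12.5 m. Hydraulic radius R = A/P = 21.79/12.5 = 1.743 m. Q_A = (1/0.026)·21.79·1.743^(2/3)·√0.00068 = 31.64 m³/s.
Channel B: Flow area A = b·y = 1.29 × 2.01 = 2.593 m². Wetted perimeter P = b + 2y = 1.29 + 2×2.01 = 5.31 m. Hydraulic radius R = A/P = 2.593/5.31 = 0.4883 m. Q_B = (1/0.026)·2.593·0.4883^(2/3)·√0.00068 = 1.613 m³/s.
Q_A = 31.64 m³/s vs Q_B = 1.613 m³/s, so channel A carries more.

channel A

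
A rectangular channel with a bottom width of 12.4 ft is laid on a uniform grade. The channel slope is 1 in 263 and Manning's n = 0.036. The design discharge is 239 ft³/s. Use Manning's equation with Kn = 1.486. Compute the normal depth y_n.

Manning's equation rearranged: A R^(2/3) = nQ / (1.486·√S) = 0.036 × 239 / (1.486 × √0.003802) = 93.9.
Try y = 4.61 ft: A R^(2/3) = 109.3 — too large.
Try y = 2.84 ft: A R^(2/3) = 54.92 — too small.
Try y = 4.13 ft: A R^(2/3) = 93.8 — ≈ 93.9.

y_n = 4.13 ft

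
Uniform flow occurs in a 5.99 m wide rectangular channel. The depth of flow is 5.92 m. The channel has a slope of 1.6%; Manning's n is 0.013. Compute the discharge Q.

Q = 546 m³/s

Flow area A = b·y = 5.99 × 5.92 = 35.46 m². Wetted perimeter P = b + 2y = 5.99 + 2×5.92 = 17.83 m.
Hydraulic radius R = A/P = 35.46/17.83 = 1.989 m.
Manning's equation: Q = (1/n) A R^(2/3) S^(1/2) = (1/0.013) × 35.46 × 1.989^(2/3) × 0.016^(1/2) = 546 m³/s.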